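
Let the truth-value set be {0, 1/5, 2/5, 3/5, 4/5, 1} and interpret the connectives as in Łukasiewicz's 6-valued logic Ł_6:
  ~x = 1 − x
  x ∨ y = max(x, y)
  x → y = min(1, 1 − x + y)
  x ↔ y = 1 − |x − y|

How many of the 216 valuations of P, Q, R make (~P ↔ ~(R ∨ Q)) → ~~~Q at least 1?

107

value 1: 107 assignments (counts)
value 4/5: 39 assignments
value 3/5: 29 assignments
value 2/5: 23 assignments
value 1/5: 12 assignments
value 0: 6 assignments
So 107 of the 216 assignments meet the threshold.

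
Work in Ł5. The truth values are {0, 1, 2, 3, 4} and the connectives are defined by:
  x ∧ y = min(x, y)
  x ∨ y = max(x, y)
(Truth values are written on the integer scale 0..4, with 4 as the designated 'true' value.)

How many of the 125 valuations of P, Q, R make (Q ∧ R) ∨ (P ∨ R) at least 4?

45

value 4: 45 assignments (counts)
value 3: 35 assignments
value 2: 25 assignments
value 1: 15 assignments
value 0: 5 assignments
So 45 of the 125 assignments meet the threshold.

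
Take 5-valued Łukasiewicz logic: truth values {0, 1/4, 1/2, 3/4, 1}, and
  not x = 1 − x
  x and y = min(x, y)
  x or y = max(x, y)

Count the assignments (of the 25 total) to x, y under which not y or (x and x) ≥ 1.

9

value 1: 9 assignments (counts)
value 3/4: 7 assignments
value 1/2: 5 assignments
value 1/4: 3 assignments
value 0: 1 assignment
So 9 of the 25 assignments meet the threshold.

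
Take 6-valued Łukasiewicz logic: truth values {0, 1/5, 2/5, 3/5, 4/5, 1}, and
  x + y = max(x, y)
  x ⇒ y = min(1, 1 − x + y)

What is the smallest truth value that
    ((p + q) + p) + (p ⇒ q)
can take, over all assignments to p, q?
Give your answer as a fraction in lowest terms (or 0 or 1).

3/5

Take p = 2/5, q = 0:
p + q = 2/5 + 0 = 2/5
(p + q) + p = 2/5 + 2/5 = 2/5
p ⇒ q = 2/5 ⇒ 0 = 3/5
((p + q) + p) + (p ⇒ q) = 2/5 + 3/5 = 3/5
No assignment yields a value below 3/5, so this is the minimum.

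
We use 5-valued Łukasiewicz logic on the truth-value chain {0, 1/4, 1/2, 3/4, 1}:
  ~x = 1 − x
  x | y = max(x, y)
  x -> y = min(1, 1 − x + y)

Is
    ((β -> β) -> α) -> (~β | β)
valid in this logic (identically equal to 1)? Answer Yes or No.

No

Counterexample: take α = 3/4, β = 1/2.
β -> β = 1/2 -> 1/2 = 1
(β -> β) -> α = 1 -> 3/4 = 3/4
~β = ~1/2 = 1/2
~β | β = 1/2 | 1/2 = 1/2
((β -> β) -> α) -> (~β | β) = 3/4 -> 1/2 = 3/4
This gives 3/4 ≠ 1.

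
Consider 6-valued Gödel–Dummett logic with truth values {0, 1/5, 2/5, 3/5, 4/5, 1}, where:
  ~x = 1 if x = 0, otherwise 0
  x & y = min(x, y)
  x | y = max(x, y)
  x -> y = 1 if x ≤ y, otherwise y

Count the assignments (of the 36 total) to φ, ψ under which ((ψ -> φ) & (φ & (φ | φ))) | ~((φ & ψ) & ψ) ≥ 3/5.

value 1: 16 assignments (counts)
value 4/5: 5 assignments (counts)
value 3/5: 5 assignments (counts)
value 2/5: 5 assignments
value 1/5: 5 assignments
So 26 of the 36 assignments meet the threshold.

26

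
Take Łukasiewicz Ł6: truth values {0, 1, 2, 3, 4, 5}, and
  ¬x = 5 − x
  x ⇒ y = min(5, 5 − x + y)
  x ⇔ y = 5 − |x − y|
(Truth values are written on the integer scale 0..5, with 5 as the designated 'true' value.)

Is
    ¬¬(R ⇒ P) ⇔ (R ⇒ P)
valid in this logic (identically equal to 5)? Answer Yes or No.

Yes

At P = 1, R = 0, for instance:
R ⇒ P = 0 ⇒ 1 = 5
¬(R ⇒ P) = ¬5 = 0
¬¬(R ⇒ P) = ¬0 = 5
¬¬(R ⇒ P) ⇔ (R ⇒ P) = 5 ⇔ 5 = 5
and checking the remaining 35 assignments likewise gives ≥ 5 in every case.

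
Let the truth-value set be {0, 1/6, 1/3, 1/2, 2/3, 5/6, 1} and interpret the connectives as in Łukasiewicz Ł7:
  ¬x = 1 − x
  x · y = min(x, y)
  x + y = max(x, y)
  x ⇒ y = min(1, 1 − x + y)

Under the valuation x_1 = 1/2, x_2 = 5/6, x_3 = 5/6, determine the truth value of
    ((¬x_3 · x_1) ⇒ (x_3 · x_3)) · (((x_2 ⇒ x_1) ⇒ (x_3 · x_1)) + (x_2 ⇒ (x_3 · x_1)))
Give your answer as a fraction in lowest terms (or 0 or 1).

¬x_3 = ¬5/6 = 1/6
¬x_3 · x_1 = 1/6 · 1/2 = 1/6
x_3 · x_3 = 5/6 · 5/6 = 5/6
(¬x_3 · x_1) ⇒ (x_3 · x_3) = 1/6 ⇒ 5/6 = 1
x_2 ⇒ x_1 = 5/6 ⇒ 1/2 = 2/3
x_3 · x_1 = 5/6 · 1/2 = 1/2
(x_2 ⇒ x_1) ⇒ (x_3 · x_1) = 2/3 ⇒ 1/2 = 5/6
x_3 · x_1 = 5/6 · 1/2 = 1/2
x_2 ⇒ (x_3 · x_1) = 5/6 ⇒ 1/2 = 2/3
((x_2 ⇒ x_1) ⇒ (x_3 · x_1)) + (x_2 ⇒ (x_3 · x_1)) = 5/6 + 2/3 = 5/6
((¬x_3 · x_1) ⇒ (x_3 · x_3)) · (((x_2 ⇒ x_1) ⇒ (x_3 · x_1)) + (x_2 ⇒ (x_3 · x_1))) = 1 · 5/6 = 5/6

5/6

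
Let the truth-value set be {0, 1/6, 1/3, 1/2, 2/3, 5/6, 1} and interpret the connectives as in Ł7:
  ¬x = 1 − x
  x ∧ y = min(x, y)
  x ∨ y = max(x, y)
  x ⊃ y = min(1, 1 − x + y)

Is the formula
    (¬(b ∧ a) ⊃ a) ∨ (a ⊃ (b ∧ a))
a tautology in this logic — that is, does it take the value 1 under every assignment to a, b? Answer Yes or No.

No

Counterexample: take a = 1/6, b = 0.
b ∧ a = 0 ∧ 1/6 = 0
¬(b ∧ a) = ¬0 = 1
¬(b ∧ a) ⊃ a = 1 ⊃ 1/6 = 1/6
b ∧ a = 0 ∧ 1/6 = 0
a ⊃ (b ∧ a) = 1/6 ⊃ 0 = 5/6
(¬(b ∧ a) ⊃ a) ∨ (a ⊃ (b ∧ a)) = 1/6 ∨ 5/6 = 5/6
This gives 5/6 ≠ 1.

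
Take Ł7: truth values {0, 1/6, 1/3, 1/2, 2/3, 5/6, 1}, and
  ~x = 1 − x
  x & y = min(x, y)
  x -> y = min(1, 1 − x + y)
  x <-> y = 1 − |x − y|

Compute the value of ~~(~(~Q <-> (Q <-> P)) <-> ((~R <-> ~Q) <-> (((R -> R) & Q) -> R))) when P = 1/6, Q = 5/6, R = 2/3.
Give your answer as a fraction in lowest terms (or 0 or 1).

~Q = ~5/6 = 1/6
Q <-> P = 5/6 <-> 1/6 = 1/3
~Q <-> (Q <-> P) = 1/6 <-> 1/3 = 5/6
~(~Q <-> (Q <-> P)) = ~5/6 = 1/6
~R = ~2/3 = 1/3
~Q = ~5/6 = 1/6
~R <-> ~Q = 1/3 <-> 1/6 = 5/6
R -> R = 2/3 -> 2/3 = 1
(R -> R) & Q = 1 & 5/6 = 5/6
((R -> R) & Q) -> R = 5/6 -> 2/3 = 5/6
(~R <-> ~Q) <-> (((R -> R) & Q) -> R) = 5/6 <-> 5/6 = 1
~(~Q <-> (Q <-> P)) <-> ((~R <-> ~Q) <-> (((R -> R) & Q) -> R)) = 1/6 <-> 1 = 1/6
~(~(~Q <-> (Q <-> P)) <-> ((~R <-> ~Q) <-> (((R -> R) & Q) -> R))) = ~1/6 = 5/6
~~(~(~Q <-> (Q <-> P)) <-> ((~R <-> ~Q) <-> (((R -> R) & Q) -> R))) = ~5/6 = 1/6

1/6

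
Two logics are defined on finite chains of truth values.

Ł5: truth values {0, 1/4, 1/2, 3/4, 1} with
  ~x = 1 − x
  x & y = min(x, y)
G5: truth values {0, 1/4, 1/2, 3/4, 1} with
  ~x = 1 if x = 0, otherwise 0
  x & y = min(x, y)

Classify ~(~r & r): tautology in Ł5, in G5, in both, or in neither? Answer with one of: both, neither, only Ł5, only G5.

only G5

In Ł5: at r = 1/4 the value is 3/4 — not a tautology.
In G5: every assignment gives 1 — tautology.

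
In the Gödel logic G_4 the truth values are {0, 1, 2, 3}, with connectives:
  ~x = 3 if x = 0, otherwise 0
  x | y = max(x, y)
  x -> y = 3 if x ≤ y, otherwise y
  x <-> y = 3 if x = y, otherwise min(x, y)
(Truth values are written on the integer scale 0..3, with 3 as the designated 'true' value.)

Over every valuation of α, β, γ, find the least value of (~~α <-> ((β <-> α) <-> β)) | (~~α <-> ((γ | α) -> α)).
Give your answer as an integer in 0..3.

Take α = 1, β = 1, γ = 2:
~α = ~1 = 0
~~α = ~0 = 3
β <-> α = 1 <-> 1 = 3
(β <-> α) <-> β = 3 <-> 1 = 1
~~α <-> ((β <-> α) <-> β) = 3 <-> 1 = 1
~α = ~1 = 0
~~α = ~0 = 3
γ | α = 2 | 1 = 2
(γ | α) -> α = 2 -> 1 = 1
~~α <-> ((γ | α) -> α) = 3 <-> 1 = 1
(~~α <-> ((β <-> α) <-> β)) | (~~α <-> ((γ | α) -> α)) = 1 | 1 = 1
No assignment yields a value below 1, so this is the minimum.

1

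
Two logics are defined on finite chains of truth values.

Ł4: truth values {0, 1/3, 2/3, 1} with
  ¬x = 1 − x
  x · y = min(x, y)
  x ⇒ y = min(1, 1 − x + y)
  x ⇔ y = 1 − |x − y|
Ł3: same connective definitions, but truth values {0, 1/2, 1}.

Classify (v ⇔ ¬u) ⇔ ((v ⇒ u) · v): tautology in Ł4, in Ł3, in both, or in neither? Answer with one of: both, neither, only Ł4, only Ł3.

neither

In Ł4: at u = 0, v = 2/3 the value is 2/3 — not a tautology.
In Ł3: at u = 0, v = 1 the value is 0 — not a tautology.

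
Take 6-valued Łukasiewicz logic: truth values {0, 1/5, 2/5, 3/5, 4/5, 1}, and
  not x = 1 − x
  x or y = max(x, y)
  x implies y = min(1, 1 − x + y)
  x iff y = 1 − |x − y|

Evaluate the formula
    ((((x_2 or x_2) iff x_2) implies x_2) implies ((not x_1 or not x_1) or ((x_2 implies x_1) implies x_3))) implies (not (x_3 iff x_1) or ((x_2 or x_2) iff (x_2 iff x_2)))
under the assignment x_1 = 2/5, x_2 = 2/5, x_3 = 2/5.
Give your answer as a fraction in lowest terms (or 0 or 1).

x_2 or x_2 = 2/5 or 2/5 = 2/5
(x_2 or x_2) iff x_2 = 2/5 iff 2/5 = 1
((x_2 or x_2) iff x_2) implies x_2 = 1 implies 2/5 = 2/5
not x_1 = not 2/5 = 3/5
not x_1 = not 2/5 = 3/5
not x_1 or not x_1 = 3/5 or 3/5 = 3/5
x_2 implies x_1 = 2/5 implies 2/5 = 1
(x_2 implies x_1) implies x_3 = 1 implies 2/5 = 2/5
(not x_1 or not x_1) or ((x_2 implies x_1) implies x_3) = 3/5 or 2/5 = 3/5
(((x_2 or x_2) iff x_2) implies x_2) implies ((not x_1 or not x_1) or ((x_2 implies x_1) implies x_3)) = 2/5 implies 3/5 = 1
x_3 iff x_1 = 2/5 iff 2/5 = 1
not (x_3 iff x_1) = not 1 = 0
x_2 or x_2 = 2/5 or 2/5 = 2/5
x_2 iff x_2 = 2/5 iff 2/5 = 1
(x_2 or x_2) iff (x_2 iff x_2) = 2/5 iff 1 = 2/5
not (x_3 iff x_1) or ((x_2 or x_2) iff (x_2 iff x_2)) = 0 or 2/5 = 2/5
((((x_2 or x_2) iff x_2) implies x_2) implies ((not x_1 or not x_1) or ((x_2 implies x_1) implies x_3))) implies (not (x_3 iff x_1) or ((x_2 or x_2) iff (x_2 iff x_2))) = 1 implies 2/5 = 2/5

2/5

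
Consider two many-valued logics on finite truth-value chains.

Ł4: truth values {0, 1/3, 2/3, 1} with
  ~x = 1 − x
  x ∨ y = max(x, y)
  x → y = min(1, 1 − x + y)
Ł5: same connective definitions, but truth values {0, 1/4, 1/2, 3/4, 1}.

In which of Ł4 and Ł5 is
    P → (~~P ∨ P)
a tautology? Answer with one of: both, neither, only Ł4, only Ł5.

In Ł4: every assignment gives 1 — tautology.
In Ł5: every assignment gives 1 — tautology.

both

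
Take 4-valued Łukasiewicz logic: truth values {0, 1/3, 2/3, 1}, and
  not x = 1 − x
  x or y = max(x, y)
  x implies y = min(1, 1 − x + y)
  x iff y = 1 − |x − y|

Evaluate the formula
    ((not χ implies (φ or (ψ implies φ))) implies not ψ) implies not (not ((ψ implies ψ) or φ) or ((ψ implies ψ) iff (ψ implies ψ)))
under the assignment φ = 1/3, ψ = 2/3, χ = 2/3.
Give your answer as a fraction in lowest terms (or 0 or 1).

not χ = not 2/3 = 1/3
ψ implies φ = 2/3 implies 1/3 = 2/3
φ or (ψ implies φ) = 1/3 or 2/3 = 2/3
not χ implies (φ or (ψ implies φ)) = 1/3 implies 2/3 = 1
not ψ = not 2/3 = 1/3
(not χ implies (φ or (ψ implies φ))) implies not ψ = 1 implies 1/3 = 1/3
ψ implies ψ = 2/3 implies 2/3 = 1
(ψ implies ψ) or φ = 1 or 1/3 = 1
not ((ψ implies ψ) or φ) = not 1 = 0
ψ implies ψ = 2/3 implies 2/3 = 1
ψ implies ψ = 2/3 implies 2/3 = 1
(ψ implies ψ) iff (ψ implies ψ) = 1 iff 1 = 1
not ((ψ implies ψ) or φ) or ((ψ implies ψ) iff (ψ implies ψ)) = 0 or 1 = 1
not (not ((ψ implies ψ) or φ) or ((ψ implies ψ) iff (ψ implies ψ))) = not 1 = 0
((not χ implies (φ or (ψ implies φ))) implies not ψ) implies not (not ((ψ implies ψ) or φ) or ((ψ implies ψ) iff (ψ implies ψ))) = 1/3 implies 0 = 2/3

2/3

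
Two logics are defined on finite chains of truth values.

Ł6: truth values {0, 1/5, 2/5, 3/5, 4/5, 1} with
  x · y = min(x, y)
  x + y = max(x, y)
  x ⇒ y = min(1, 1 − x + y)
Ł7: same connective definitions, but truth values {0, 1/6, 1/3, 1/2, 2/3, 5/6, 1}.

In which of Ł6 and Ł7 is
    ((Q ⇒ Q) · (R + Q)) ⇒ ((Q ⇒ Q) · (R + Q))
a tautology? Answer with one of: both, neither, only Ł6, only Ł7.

In Ł6: every assignment gives 1 — tautology.
In Ł7: every assignment gives 1 — tautology.

both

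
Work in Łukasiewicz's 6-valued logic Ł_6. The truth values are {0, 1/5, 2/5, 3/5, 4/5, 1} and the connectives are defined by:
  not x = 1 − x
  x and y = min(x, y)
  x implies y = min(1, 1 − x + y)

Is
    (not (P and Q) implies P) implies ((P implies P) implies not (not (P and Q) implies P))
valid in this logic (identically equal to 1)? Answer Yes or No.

No

Counterexample: take P = 2/5, Q = 1/5.
P and Q = 2/5 and 1/5 = 1/5
not (P and Q) = not 1/5 = 4/5
not (P and Q) implies P = 4/5 implies 2/5 = 3/5
P implies P = 2/5 implies 2/5 = 1
P and Q = 2/5 and 1/5 = 1/5
not (P and Q) = not 1/5 = 4/5
not (P and Q) implies P = 4/5 implies 2/5 = 3/5
not (not (P and Q) implies P) = not 3/5 = 2/5
(P implies P) implies not (not (P and Q) implies P) = 1 implies 2/5 = 2/5
(not (P and Q) implies P) implies ((P implies P) implies not (not (P and Q) implies P)) = 3/5 implies 2/5 = 4/5
This gives 4/5 ≠ 1.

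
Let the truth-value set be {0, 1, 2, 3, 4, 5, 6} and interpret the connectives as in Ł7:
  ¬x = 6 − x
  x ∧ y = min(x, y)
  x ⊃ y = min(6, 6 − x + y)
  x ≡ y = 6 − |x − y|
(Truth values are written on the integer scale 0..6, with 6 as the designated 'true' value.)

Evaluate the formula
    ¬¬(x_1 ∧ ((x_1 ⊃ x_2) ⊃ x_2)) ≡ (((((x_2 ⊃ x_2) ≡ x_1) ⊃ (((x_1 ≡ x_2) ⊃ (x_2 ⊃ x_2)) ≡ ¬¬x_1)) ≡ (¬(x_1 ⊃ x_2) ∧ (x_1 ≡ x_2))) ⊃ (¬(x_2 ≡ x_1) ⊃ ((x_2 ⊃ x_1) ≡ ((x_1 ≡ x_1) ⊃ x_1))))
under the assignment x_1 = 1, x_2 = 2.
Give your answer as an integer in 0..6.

x_1 ⊃ x_2 = 1 ⊃ 2 = 6
(x_1 ⊃ x_2) ⊃ x_2 = 6 ⊃ 2 = 2
x_1 ∧ ((x_1 ⊃ x_2) ⊃ x_2) = 1 ∧ 2 = 1
¬(x_1 ∧ ((x_1 ⊃ x_2) ⊃ x_2)) = ¬1 = 5
¬¬(x_1 ∧ ((x_1 ⊃ x_2) ⊃ x_2)) = ¬5 = 1
x_2 ⊃ x_2 = 2 ⊃ 2 = 6
(x_2 ⊃ x_2) ≡ x_1 = 6 ≡ 1 = 1
x_1 ≡ x_2 = 1 ≡ 2 = 5
x_2 ⊃ x_2 = 2 ⊃ 2 = 6
(x_1 ≡ x_2) ⊃ (x_2 ⊃ x_2) = 5 ⊃ 6 = 6
¬x_1 = ¬1 = 5
¬¬x_1 = ¬5 = 1
((x_1 ≡ x_2) ⊃ (x_2 ⊃ x_2)) ≡ ¬¬x_1 = 6 ≡ 1 = 1
((x_2 ⊃ x_2) ≡ x_1) ⊃ (((x_1 ≡ x_2) ⊃ (x_2 ⊃ x_2)) ≡ ¬¬x_1) = 1 ⊃ 1 = 6
x_1 ⊃ x_2 = 1 ⊃ 2 = 6
¬(x_1 ⊃ x_2) = ¬6 = 0
x_1 ≡ x_2 = 1 ≡ 2 = 5
¬(x_1 ⊃ x_2) ∧ (x_1 ≡ x_2) = 0 ∧ 5 = 0
(((x_2 ⊃ x_2) ≡ x_1) ⊃ (((x_1 ≡ x_2) ⊃ (x_2 ⊃ x_2)) ≡ ¬¬x_1)) ≡ (¬(x_1 ⊃ x_2) ∧ (x_1 ≡ x_2)) = 6 ≡ 0 = 0
x_2 ≡ x_1 = 2 ≡ 1 = 5
¬(x_2 ≡ x_1) = ¬5 = 1
x_2 ⊃ x_1 = 2 ⊃ 1 = 5
x_1 ≡ x_1 = 1 ≡ 1 = 6
(x_1 ≡ x_1) ⊃ x_1 = 6 ⊃ 1 = 1
(x_2 ⊃ x_1) ≡ ((x_1 ≡ x_1) ⊃ x_1) = 5 ≡ 1 = 2
¬(x_2 ≡ x_1) ⊃ ((x_2 ⊃ x_1) ≡ ((x_1 ≡ x_1) ⊃ x_1)) = 1 ⊃ 2 = 6
((((x_2 ⊃ x_2) ≡ x_1) ⊃ (((x_1 ≡ x_2) ⊃ (x_2 ⊃ x_2)) ≡ ¬¬x_1)) ≡ (¬(x_1 ⊃ x_2) ∧ (x_1 ≡ x_2))) ⊃ (¬(x_2 ≡ x_1) ⊃ ((x_2 ⊃ x_1) ≡ ((x_1 ≡ x_1) ⊃ x_1))) = 0 ⊃ 6 = 6
¬¬(x_1 ∧ ((x_1 ⊃ x_2) ⊃ x_2)) ≡ (((((x_2 ⊃ x_2) ≡ x_1) ⊃ (((x_1 ≡ x_2) ⊃ (x_2 ⊃ x_2)) ≡ ¬¬x_1)) ≡ (¬(x_1 ⊃ x_2) ∧ (x_1 ≡ x_2))) ⊃ (¬(x_2 ≡ x_1) ⊃ ((x_2 ⊃ x_1) ≡ ((x_1 ≡ x_1) ⊃ x_1)))) = 1 ≡ 6 = 1

1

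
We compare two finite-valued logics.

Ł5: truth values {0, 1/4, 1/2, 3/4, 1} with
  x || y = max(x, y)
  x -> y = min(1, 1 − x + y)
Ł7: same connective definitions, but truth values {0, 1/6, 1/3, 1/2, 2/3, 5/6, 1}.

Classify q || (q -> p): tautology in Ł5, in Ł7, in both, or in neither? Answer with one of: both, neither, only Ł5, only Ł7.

neither

In Ł5: at p = 0, q = 1/4 the value is 3/4 — not a tautology.
In Ł7: at p = 0, q = 1/6 the value is 5/6 — not a tautology.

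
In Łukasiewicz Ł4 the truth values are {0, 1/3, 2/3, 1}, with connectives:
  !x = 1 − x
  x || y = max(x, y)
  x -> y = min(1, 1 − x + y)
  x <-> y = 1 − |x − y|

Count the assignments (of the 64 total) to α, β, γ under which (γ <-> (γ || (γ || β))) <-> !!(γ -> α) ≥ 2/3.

value 1: 22 assignments (counts)
value 2/3: 20 assignments (counts)
value 1/3: 14 assignments
value 0: 8 assignments
So 42 of the 64 assignments meet the threshold.

42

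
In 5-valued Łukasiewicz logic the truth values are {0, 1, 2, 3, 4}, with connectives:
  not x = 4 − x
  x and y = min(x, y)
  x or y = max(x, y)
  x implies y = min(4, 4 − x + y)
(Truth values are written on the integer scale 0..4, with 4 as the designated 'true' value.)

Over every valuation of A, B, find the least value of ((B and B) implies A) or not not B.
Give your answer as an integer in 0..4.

Take A = 0, B = 2:
B and B = 2 and 2 = 2
(B and B) implies A = 2 implies 0 = 2
not B = not 2 = 2
not not B = not 2 = 2
((B and B) implies A) or not not B = 2 or 2 = 2
No assignment yields a value below 2, so this is the minimum.

2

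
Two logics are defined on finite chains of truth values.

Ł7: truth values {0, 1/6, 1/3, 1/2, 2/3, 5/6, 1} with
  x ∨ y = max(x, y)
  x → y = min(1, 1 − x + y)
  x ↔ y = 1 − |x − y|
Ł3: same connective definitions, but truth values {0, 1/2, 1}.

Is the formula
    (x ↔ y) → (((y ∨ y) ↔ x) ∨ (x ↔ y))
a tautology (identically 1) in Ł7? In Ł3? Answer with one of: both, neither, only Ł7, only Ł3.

In Ł7: every assignment gives 1 — tautology.
In Ł3: every assignment gives 1 — tautology.

both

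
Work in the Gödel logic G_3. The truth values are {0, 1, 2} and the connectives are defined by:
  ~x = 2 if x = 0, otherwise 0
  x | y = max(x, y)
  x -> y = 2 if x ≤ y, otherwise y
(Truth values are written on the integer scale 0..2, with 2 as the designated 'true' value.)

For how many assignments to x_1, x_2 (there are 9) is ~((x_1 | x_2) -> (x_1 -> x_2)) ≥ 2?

x_1 = 0, x_2 = 0 ↦ 0  <
x_1 = 0, x_2 = 1 ↦ 0  <
x_1 = 0, x_2 = 2 ↦ 0  <
x_1 = 1, x_2 = 0 ↦ 2  ≥
x_1 = 1, x_2 = 1 ↦ 0  <
x_1 = 1, x_2 = 2 ↦ 0  <
x_1 = 2, x_2 = 0 ↦ 2  ≥
x_1 = 2, x_2 = 1 ↦ 0  <
x_1 = 2, x_2 = 2 ↦ 0  <
So 2 of the 9 assignments meet the threshold.

2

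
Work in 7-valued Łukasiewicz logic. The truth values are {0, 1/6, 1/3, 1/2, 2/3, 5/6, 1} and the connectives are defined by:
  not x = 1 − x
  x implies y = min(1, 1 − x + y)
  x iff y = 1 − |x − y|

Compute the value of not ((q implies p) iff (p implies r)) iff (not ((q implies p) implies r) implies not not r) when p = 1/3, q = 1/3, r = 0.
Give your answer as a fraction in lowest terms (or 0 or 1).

2/3

q implies p = 1/3 implies 1/3 = 1
p implies r = 1/3 implies 0 = 2/3
(q implies p) iff (p implies r) = 1 iff 2/3 = 2/3
not ((q implies p) iff (p implies r)) = not 2/3 = 1/3
q implies p = 1/3 implies 1/3 = 1
(q implies p) implies r = 1 implies 0 = 0
not ((q implies p) implies r) = not 0 = 1
not r = not 0 = 1
not not r = not 1 = 0
not ((q implies p) implies r) implies not not r = 1 implies 0 = 0
not ((q implies p) iff (p implies r)) iff (not ((q implies p) implies r) implies not not r) = 1/3 iff 0 = 2/3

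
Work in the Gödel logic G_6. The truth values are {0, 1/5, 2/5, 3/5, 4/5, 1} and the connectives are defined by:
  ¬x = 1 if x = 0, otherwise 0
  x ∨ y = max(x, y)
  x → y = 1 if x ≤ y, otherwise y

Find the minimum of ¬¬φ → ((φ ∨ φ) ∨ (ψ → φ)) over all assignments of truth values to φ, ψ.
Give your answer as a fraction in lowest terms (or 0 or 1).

1/5

Take φ = 1/5, ψ = 2/5:
¬φ = ¬1/5 = 0
¬¬φ = ¬0 = 1
φ ∨ φ = 1/5 ∨ 1/5 = 1/5
ψ → φ = 2/5 → 1/5 = 1/5
(φ ∨ φ) ∨ (ψ → φ) = 1/5 ∨ 1/5 = 1/5
¬¬φ → ((φ ∨ φ) ∨ (ψ → φ)) = 1 → 1/5 = 1/5
No assignment yields a value below 1/5, so this is the minimum.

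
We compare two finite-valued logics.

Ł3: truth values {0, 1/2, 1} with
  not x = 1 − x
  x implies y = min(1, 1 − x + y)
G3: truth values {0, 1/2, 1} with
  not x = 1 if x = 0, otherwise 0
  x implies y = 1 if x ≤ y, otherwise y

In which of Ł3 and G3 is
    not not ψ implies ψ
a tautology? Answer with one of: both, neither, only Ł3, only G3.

In Ł3: every assignment gives 1 — tautology.
In G3: at ψ = 1/2 the value is 1/2 — not a tautology.

only Ł3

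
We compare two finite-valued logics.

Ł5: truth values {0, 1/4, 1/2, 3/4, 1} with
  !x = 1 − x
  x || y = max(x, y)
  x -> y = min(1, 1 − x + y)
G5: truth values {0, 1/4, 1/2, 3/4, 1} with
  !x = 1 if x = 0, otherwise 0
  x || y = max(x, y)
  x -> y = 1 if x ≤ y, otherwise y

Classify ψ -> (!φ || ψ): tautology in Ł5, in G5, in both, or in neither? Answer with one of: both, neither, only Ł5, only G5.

both

In Ł5: every assignment gives 1 — tautology.
In G5: every assignment gives 1 — tautology.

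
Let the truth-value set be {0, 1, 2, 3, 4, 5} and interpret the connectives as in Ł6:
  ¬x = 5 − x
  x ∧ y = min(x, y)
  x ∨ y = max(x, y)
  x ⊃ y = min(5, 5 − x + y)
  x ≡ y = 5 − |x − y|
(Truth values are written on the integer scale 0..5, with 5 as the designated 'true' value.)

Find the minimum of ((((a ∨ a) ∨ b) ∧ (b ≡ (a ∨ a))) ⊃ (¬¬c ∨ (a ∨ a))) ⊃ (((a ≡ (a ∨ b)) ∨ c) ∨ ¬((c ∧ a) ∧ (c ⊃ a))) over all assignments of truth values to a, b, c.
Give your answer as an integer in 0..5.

3

Take a = 2, b = 4, c = 3:
a ∨ a = 2 ∨ 2 = 2
(a ∨ a) ∨ b = 2 ∨ 4 = 4
a ∨ a = 2 ∨ 2 = 2
b ≡ (a ∨ a) = 4 ≡ 2 = 3
((a ∨ a) ∨ b) ∧ (b ≡ (a ∨ a)) = 4 ∧ 3 = 3
¬c = ¬3 = 2
¬¬c = ¬2 = 3
a ∨ a = 2 ∨ 2 = 2
¬¬c ∨ (a ∨ a) = 3 ∨ 2 = 3
(((a ∨ a) ∨ b) ∧ (b ≡ (a ∨ a))) ⊃ (¬¬c ∨ (a ∨ a)) = 3 ⊃ 3 = 5
a ∨ b = 2 ∨ 4 = 4
a ≡ (a ∨ b) = 2 ≡ 4 = 3
(a ≡ (a ∨ b)) ∨ c = 3 ∨ 3 = 3
c ∧ a = 3 ∧ 2 = 2
c ⊃ a = 3 ⊃ 2 = 4
(c ∧ a) ∧ (c ⊃ a) = 2 ∧ 4 = 2
¬((c ∧ a) ∧ (c ⊃ a)) = ¬2 = 3
((a ≡ (a ∨ b)) ∨ c) ∨ ¬((c ∧ a) ∧ (c ⊃ a)) = 3 ∨ 3 = 3
((((a ∨ a) ∨ b) ∧ (b ≡ (a ∨ a))) ⊃ (¬¬c ∨ (a ∨ a))) ⊃ (((a ≡ (a ∨ b)) ∨ c) ∨ ¬((c ∧ a) ∧ (c ⊃ a))) = 5 ⊃ 3 = 3
No assignment yields a value below 3, so this is the minimum.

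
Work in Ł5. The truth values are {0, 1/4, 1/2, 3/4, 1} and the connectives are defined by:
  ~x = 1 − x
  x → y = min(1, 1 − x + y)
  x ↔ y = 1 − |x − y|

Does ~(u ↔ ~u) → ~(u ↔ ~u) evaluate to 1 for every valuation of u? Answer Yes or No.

Yes

u = 0 ↦ 1
u = 1/4 ↦ 1
u = 1/2 ↦ 1
u = 3/4 ↦ 1
u = 1 ↦ 1
Every assignment gives a value ≥ 1.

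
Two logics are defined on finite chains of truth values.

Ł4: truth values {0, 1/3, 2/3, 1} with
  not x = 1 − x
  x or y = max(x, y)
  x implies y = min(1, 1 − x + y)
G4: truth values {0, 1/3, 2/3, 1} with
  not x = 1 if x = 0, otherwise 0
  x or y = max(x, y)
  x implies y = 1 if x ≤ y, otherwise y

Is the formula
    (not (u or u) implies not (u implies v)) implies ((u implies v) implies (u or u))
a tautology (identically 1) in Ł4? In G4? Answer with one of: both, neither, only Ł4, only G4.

only Ł4

In Ł4: every assignment gives 1 — tautology.
In G4: at u = 1/3, v = 1/3 the value is 1/3 — not a tautology.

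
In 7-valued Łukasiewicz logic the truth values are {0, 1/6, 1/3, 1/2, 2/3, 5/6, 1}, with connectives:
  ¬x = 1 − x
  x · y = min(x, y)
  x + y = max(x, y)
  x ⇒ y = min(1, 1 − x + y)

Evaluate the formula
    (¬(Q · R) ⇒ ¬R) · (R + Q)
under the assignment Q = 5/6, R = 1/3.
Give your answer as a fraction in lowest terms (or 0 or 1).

5/6

Q · R = 5/6 · 1/3 = 1/3
¬(Q · R) = ¬1/3 = 2/3
¬R = ¬1/3 = 2/3
¬(Q · R) ⇒ ¬R = 2/3 ⇒ 2/3 = 1
R + Q = 1/3 + 5/6 = 5/6
(¬(Q · R) ⇒ ¬R) · (R + Q) = 1 · 5/6 = 5/6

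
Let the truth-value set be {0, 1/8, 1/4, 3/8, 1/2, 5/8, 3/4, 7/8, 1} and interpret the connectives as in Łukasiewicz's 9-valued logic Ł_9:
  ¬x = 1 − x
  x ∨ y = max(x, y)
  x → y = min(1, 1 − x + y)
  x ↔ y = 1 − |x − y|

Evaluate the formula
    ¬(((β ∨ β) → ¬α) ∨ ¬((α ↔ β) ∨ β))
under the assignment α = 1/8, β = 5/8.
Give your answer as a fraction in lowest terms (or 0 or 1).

β ∨ β = 5/8 ∨ 5/8 = 5/8
¬α = ¬1/8 = 7/8
(β ∨ β) → ¬α = 5/8 → 7/8 = 1
α ↔ β = 1/8 ↔ 5/8 = 1/2
(α ↔ β) ∨ β = 1/2 ∨ 5/8 = 5/8
¬((α ↔ β) ∨ β) = ¬5/8 = 3/8
((β ∨ β) → ¬α) ∨ ¬((α ↔ β) ∨ β) = 1 ∨ 3/8 = 1
¬(((β ∨ β) → ¬α) ∨ ¬((α ↔ β) ∨ β)) = ¬1 = 0

0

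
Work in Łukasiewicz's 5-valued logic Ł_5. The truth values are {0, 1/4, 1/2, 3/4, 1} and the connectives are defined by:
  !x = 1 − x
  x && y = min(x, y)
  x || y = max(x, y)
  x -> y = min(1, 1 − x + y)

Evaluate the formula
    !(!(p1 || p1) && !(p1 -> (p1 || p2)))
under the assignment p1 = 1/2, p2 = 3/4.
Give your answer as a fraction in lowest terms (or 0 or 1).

1

p1 || p1 = 1/2 || 1/2 = 1/2
!(p1 || p1) = !1/2 = 1/2
p1 || p2 = 1/2 || 3/4 = 3/4
p1 -> (p1 || p2) = 1/2 -> 3/4 = 1
!(p1 -> (p1 || p2)) = !1 = 0
!(p1 || p1) && !(p1 -> (p1 || p2)) = 1/2 && 0 = 0
!(!(p1 || p1) && !(p1 -> (p1 || p2))) = !0 = 1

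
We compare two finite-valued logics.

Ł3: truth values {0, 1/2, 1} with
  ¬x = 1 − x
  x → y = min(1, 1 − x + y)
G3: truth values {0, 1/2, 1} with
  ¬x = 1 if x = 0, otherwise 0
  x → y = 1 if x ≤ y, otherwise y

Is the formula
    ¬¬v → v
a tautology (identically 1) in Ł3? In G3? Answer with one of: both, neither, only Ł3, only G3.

only Ł3

In Ł3: every assignment gives 1 — tautology.
In G3: at v = 1/2 the value is 1/2 — not a tautology.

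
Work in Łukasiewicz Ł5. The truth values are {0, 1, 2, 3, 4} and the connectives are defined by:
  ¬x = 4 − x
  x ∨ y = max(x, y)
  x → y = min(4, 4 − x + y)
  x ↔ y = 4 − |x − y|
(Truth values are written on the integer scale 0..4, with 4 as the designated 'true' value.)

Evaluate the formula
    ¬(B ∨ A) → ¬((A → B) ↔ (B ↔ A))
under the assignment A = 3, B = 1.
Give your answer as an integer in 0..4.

B ∨ A = 1 ∨ 3 = 3
¬(B ∨ A) = ¬3 = 1
A → B = 3 → 1 = 2
B ↔ A = 1 ↔ 3 = 2
(A → B) ↔ (B ↔ A) = 2 ↔ 2 = 4
¬((A → B) ↔ (B ↔ A)) = ¬4 = 0
¬(B ∨ A) → ¬((A → B) ↔ (B ↔ A)) = 1 → 0 = 3

3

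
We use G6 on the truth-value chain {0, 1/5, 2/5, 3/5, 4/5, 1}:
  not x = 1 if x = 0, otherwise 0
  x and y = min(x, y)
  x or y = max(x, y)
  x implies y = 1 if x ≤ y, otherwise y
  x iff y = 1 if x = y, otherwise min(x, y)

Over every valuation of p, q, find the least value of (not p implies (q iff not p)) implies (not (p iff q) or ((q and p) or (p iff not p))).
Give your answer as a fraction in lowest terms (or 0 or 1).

1/5

Take p = 1/5, q = 1/5:
not p = not 1/5 = 0
not p = not 1/5 = 0
q iff not p = 1/5 iff 0 = 0
not p implies (q iff not p) = 0 implies 0 = 1
p iff q = 1/5 iff 1/5 = 1
not (p iff q) = not 1 = 0
q and p = 1/5 and 1/5 = 1/5
not p = not 1/5 = 0
p iff not p = 1/5 iff 0 = 0
(q and p) or (p iff not p) = 1/5 or 0 = 1/5
not (p iff q) or ((q and p) or (p iff not p)) = 0 or 1/5 = 1/5
(not p implies (q iff not p)) implies (not (p iff q) or ((q and p) or (p iff not p))) = 1 implies 1/5 = 1/5
No assignment yields a value below 1/5, so this is the minimum.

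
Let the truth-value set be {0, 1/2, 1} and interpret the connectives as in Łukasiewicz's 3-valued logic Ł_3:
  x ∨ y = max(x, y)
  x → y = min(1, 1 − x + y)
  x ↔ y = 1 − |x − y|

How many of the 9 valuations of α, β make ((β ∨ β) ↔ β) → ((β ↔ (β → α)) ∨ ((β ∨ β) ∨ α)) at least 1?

α = 0, β = 0 ↦ 0  <
α = 0, β = 1/2 ↦ 1  ≥
α = 0, β = 1 ↦ 1  ≥
α = 1/2, β = 0 ↦ 1/2  <
α = 1/2, β = 1/2 ↦ 1/2  <
α = 1/2, β = 1 ↦ 1  ≥
α = 1, β = 0 ↦ 1  ≥
α = 1, β = 1/2 ↦ 1  ≥
α = 1, β = 1 ↦ 1  ≥
So 6 of the 9 assignments meet the threshold.

6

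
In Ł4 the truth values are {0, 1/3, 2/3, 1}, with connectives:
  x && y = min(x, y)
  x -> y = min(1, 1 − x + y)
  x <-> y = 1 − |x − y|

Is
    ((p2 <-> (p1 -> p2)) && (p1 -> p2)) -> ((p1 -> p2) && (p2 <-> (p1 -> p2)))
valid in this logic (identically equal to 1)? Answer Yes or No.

Yes

p1 = 0, p2 = 0 ↦ 1
p1 = 0, p2 = 1/3 ↦ 1
p1 = 0, p2 = 2/3 ↦ 1
p1 = 0, p2 = 1 ↦ 1
p1 = 1/3, p2 = 0 ↦ 1
p1 = 1/3, p2 = 1/3 ↦ 1
p1 = 1/3, p2 = 2/3 ↦ 1
p1 = 1/3, p2 = 1 ↦ 1
p1 = 2/3, p2 = 0 ↦ 1
p1 = 2/3, p2 = 1/3 ↦ 1
p1 = 2/3, p2 = 2/3 ↦ 1
p1 = 2/3, p2 = 1 ↦ 1
p1 = 1, p2 = 0 ↦ 1
p1 = 1, p2 = 1/3 ↦ 1
p1 = 1, p2 = 2/3 ↦ 1
p1 = 1, p2 = 1 ↦ 1
Every assignment gives a value ≥ 1.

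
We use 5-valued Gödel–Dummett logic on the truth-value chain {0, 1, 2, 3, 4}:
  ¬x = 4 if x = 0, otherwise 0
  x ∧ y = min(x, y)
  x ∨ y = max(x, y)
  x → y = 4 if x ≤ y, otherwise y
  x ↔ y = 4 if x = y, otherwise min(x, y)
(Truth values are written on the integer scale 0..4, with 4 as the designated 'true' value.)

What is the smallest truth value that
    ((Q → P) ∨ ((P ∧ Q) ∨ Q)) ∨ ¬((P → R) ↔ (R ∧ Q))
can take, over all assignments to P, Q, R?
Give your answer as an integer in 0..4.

1

Take P = 0, Q = 1, R = 1:
Q → P = 1 → 0 = 0
P ∧ Q = 0 ∧ 1 = 0
(P ∧ Q) ∨ Q = 0 ∨ 1 = 1
(Q → P) ∨ ((P ∧ Q) ∨ Q) = 0 ∨ 1 = 1
P → R = 0 → 1 = 4
R ∧ Q = 1 ∧ 1 = 1
(P → R) ↔ (R ∧ Q) = 4 ↔ 1 = 1
¬((P → R) ↔ (R ∧ Q)) = ¬1 = 0
((Q → P) ∨ ((P ∧ Q) ∨ Q)) ∨ ¬((P → R) ↔ (R ∧ Q)) = 1 ∨ 0 = 1
No assignment yields a value below 1, so this is the minimum.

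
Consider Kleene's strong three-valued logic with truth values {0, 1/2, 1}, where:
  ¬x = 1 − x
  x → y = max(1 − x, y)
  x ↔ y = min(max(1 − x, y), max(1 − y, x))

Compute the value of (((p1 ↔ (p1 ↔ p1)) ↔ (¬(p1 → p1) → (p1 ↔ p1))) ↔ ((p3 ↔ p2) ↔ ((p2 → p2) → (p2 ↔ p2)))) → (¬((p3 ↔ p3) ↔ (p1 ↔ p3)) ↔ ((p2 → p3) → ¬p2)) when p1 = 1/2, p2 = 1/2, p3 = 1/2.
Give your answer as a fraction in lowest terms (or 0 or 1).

p1 ↔ p1 = 1/2 ↔ 1/2 = 1/2
p1 ↔ (p1 ↔ p1) = 1/2 ↔ 1/2 = 1/2
p1 → p1 = 1/2 → 1/2 = 1/2
¬(p1 → p1) = ¬1/2 = 1/2
p1 ↔ p1 = 1/2 ↔ 1/2 = 1/2
¬(p1 → p1) → (p1 ↔ p1) = 1/2 → 1/2 = 1/2
(p1 ↔ (p1 ↔ p1)) ↔ (¬(p1 → p1) → (p1 ↔ p1)) = 1/2 ↔ 1/2 = 1/2
p3 ↔ p2 = 1/2 ↔ 1/2 = 1/2
p2 → p2 = 1/2 → 1/2 = 1/2
p2 ↔ p2 = 1/2 ↔ 1/2 = 1/2
(p2 → p2) → (p2 ↔ p2) = 1/2 → 1/2 = 1/2
(p3 ↔ p2) ↔ ((p2 → p2) → (p2 ↔ p2)) = 1/2 ↔ 1/2 = 1/2
((p1 ↔ (p1 ↔ p1)) ↔ (¬(p1 → p1) → (p1 ↔ p1))) ↔ ((p3 ↔ p2) ↔ ((p2 → p2) → (p2 ↔ p2))) = 1/2 ↔ 1/2 = 1/2
p3 ↔ p3 = 1/2 ↔ 1/2 = 1/2
p1 ↔ p3 = 1/2 ↔ 1/2 = 1/2
(p3 ↔ p3) ↔ (p1 ↔ p3) = 1/2 ↔ 1/2 = 1/2
¬((p3 ↔ p3) ↔ (p1 ↔ p3)) = ¬1/2 = 1/2
p2 → p3 = 1/2 → 1/2 = 1/2
¬p2 = ¬1/2 = 1/2
(p2 → p3) → ¬p2 = 1/2 → 1/2 = 1/2
¬((p3 ↔ p3) ↔ (p1 ↔ p3)) ↔ ((p2 → p3) → ¬p2) = 1/2 ↔ 1/2 = 1/2
(((p1 ↔ (p1 ↔ p1)) ↔ (¬(p1 → p1) → (p1 ↔ p1))) ↔ ((p3 ↔ p2) ↔ ((p2 → p2) → (p2 ↔ p2)))) → (¬((p3 ↔ p3) ↔ (p1 ↔ p3)) ↔ ((p2 → p3) → ¬p2)) = 1/2 → 1/2 = 1/2

1/2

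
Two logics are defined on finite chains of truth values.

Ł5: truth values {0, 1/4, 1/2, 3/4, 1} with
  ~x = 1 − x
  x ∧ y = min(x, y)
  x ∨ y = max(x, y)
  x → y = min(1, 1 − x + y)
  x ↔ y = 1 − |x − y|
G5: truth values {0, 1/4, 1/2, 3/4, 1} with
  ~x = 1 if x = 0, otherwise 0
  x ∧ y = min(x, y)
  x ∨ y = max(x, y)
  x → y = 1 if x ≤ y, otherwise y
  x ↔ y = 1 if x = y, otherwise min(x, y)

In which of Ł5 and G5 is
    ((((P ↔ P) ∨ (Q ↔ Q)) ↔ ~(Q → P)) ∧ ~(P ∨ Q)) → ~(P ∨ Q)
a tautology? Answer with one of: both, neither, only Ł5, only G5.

both

In Ł5: every assignment gives 1 — tautology.
In G5: every assignment gives 1 — tautology.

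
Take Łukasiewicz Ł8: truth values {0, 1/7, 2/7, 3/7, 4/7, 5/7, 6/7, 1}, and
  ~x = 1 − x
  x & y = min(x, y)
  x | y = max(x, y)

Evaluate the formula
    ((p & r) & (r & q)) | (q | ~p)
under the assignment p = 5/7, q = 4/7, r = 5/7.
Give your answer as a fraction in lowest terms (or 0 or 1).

4/7

p & r = 5/7 & 5/7 = 5/7
r & q = 5/7 & 4/7 = 4/7
(p & r) & (r & q) = 5/7 & 4/7 = 4/7
~p = ~5/7 = 2/7
q | ~p = 4/7 | 2/7 = 4/7
((p & r) & (r & q)) | (q | ~p) = 4/7 | 4/7 = 4/7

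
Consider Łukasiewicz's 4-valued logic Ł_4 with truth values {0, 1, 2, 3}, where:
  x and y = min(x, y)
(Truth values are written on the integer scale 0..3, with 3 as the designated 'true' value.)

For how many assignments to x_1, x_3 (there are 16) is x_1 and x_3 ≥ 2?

x_1 = 0, x_3 = 0 ↦ 0  <
x_1 = 0, x_3 = 1 ↦ 0  <
x_1 = 0, x_3 = 2 ↦ 0  <
x_1 = 0, x_3 = 3 ↦ 0  <
x_1 = 1, x_3 = 0 ↦ 0  <
x_1 = 1, x_3 = 1 ↦ 1  <
x_1 = 1, x_3 = 2 ↦ 1  <
x_1 = 1, x_3 = 3 ↦ 1  <
x_1 = 2, x_3 = 0 ↦ 0  <
x_1 = 2, x_3 = 1 ↦ 1  <
x_1 = 2, x_3 = 2 ↦ 2  ≥
x_1 = 2, x_3 = 3 ↦ 2  ≥
x_1 = 3, x_3 = 0 ↦ 0  <
x_1 = 3, x_3 = 1 ↦ 1  <
x_1 = 3, x_3 = 2 ↦ 2  ≥
x_1 = 3, x_3 = 3 ↦ 3  ≥
So 4 of the 16 assignments meet the threshold.

4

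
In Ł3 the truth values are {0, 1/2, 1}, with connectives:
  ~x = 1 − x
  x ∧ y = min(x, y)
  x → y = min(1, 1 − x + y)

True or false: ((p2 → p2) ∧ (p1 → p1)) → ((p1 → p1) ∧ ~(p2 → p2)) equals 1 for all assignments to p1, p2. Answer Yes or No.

No

Counterexample: take p1 = 0, p2 = 0.
p2 → p2 = 0 → 0 = 1
p1 → p1 = 0 → 0 = 1
(p2 → p2) ∧ (p1 → p1) = 1 ∧ 1 = 1
p1 → p1 = 0 → 0 = 1
p2 → p2 = 0 → 0 = 1
~(p2 → p2) = ~1 = 0
(p1 → p1) ∧ ~(p2 → p2) = 1 ∧ 0 = 0
((p2 → p2) ∧ (p1 → p1)) → ((p1 → p1) ∧ ~(p2 → p2)) = 1 → 0 = 0
This gives 0 ≠ 1.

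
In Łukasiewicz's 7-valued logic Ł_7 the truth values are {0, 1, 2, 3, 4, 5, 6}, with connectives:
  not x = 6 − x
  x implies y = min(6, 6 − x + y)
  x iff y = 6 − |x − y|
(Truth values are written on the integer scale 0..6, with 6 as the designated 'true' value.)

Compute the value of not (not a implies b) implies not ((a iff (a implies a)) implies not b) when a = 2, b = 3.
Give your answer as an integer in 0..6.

5

not a = not 2 = 4
not a implies b = 4 implies 3 = 5
not (not a implies b) = not 5 = 1
a implies a = 2 implies 2 = 6
a iff (a implies a) = 2 iff 6 = 2
not b = not 3 = 3
(a iff (a implies a)) implies not b = 2 implies 3 = 6
not ((a iff (a implies a)) implies not b) = not 6 = 0
not (not a implies b) implies not ((a iff (a implies a)) implies not b) = 1 implies 0 = 5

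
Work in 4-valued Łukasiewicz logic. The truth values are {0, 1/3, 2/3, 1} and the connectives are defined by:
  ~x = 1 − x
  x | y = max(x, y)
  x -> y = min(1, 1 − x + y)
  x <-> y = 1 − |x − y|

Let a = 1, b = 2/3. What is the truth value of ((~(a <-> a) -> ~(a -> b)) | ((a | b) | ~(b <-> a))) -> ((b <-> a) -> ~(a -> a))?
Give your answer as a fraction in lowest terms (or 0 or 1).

1/3

a <-> a = 1 <-> 1 = 1
~(a <-> a) = ~1 = 0
a -> b = 1 -> 2/3 = 2/3
~(a -> b) = ~2/3 = 1/3
~(a <-> a) -> ~(a -> b) = 0 -> 1/3 = 1
a | b = 1 | 2/3 = 1
b <-> a = 2/3 <-> 1 = 2/3
~(b <-> a) = ~2/3 = 1/3
(a | b) | ~(b <-> a) = 1 | 1/3 = 1
(~(a <-> a) -> ~(a -> b)) | ((a | b) | ~(b <-> a)) = 1 | 1 = 1
b <-> a = 2/3 <-> 1 = 2/3
a -> a = 1 -> 1 = 1
~(a -> a) = ~1 = 0
(b <-> a) -> ~(a -> a) = 2/3 -> 0 = 1/3
((~(a <-> a) -> ~(a -> b)) | ((a | b) | ~(b <-> a))) -> ((b <-> a) -> ~(a -> a)) = 1 -> 1/3 = 1/3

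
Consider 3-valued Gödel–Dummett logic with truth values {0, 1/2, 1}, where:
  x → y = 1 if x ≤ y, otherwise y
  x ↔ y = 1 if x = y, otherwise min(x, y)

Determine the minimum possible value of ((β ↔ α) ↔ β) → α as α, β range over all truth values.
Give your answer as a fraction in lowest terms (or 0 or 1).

Take α = 1/2, β = 0:
β ↔ α = 0 ↔ 1/2 = 0
(β ↔ α) ↔ β = 0 ↔ 0 = 1
((β ↔ α) ↔ β) → α = 1 → 1/2 = 1/2
No assignment yields a value below 1/2, so this is the minimum.

1/2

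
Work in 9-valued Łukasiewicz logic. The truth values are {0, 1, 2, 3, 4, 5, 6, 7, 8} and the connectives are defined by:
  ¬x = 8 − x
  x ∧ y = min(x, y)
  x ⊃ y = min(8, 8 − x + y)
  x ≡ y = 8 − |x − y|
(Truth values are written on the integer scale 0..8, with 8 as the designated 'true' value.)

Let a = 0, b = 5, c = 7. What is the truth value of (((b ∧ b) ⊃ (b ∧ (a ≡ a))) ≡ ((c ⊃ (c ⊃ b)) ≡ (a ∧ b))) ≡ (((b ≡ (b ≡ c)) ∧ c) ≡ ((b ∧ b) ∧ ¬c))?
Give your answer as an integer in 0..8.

7

b ∧ b = 5 ∧ 5 = 5
a ≡ a = 0 ≡ 0 = 8
b ∧ (a ≡ a) = 5 ∧ 8 = 5
(b ∧ b) ⊃ (b ∧ (a ≡ a)) = 5 ⊃ 5 = 8
c ⊃ b = 7 ⊃ 5 = 6
c ⊃ (c ⊃ b) = 7 ⊃ 6 = 7
a ∧ b = 0 ∧ 5 = 0
(c ⊃ (c ⊃ b)) ≡ (a ∧ b) = 7 ≡ 0 = 1
((b ∧ b) ⊃ (b ∧ (a ≡ a))) ≡ ((c ⊃ (c ⊃ b)) ≡ (a ∧ b)) = 8 ≡ 1 = 1
b ≡ c = 5 ≡ 7 = 6
b ≡ (b ≡ c) = 5 ≡ 6 = 7
(b ≡ (b ≡ c)) ∧ c = 7 ∧ 7 = 7
b ∧ b = 5 ∧ 5 = 5
¬c = ¬7 = 1
(b ∧ b) ∧ ¬c = 5 ∧ 1 = 1
((b ≡ (b ≡ c)) ∧ c) ≡ ((b ∧ b) ∧ ¬c) = 7 ≡ 1 = 2
(((b ∧ b) ⊃ (b ∧ (a ≡ a))) ≡ ((c ⊃ (c ⊃ b)) ≡ (a ∧ b))) ≡ (((b ≡ (b ≡ c)) ∧ c) ≡ ((b ∧ b) ∧ ¬c)) = 1 ≡ 2 = 7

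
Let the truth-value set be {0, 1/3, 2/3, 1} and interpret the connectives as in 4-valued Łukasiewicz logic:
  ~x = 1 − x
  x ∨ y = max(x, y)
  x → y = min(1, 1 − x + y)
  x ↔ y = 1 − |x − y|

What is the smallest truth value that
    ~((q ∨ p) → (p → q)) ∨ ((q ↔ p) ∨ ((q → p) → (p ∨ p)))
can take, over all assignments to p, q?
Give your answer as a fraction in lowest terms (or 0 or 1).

2/3

Take p = 0, q = 1/3:
q ∨ p = 1/3 ∨ 0 = 1/3
p → q = 0 → 1/3 = 1
(q ∨ p) → (p → q) = 1/3 → 1 = 1
~((q ∨ p) → (p → q)) = ~1 = 0
q ↔ p = 1/3 ↔ 0 = 2/3
q → p = 1/3 → 0 = 2/3
p ∨ p = 0 ∨ 0 = 0
(q → p) → (p ∨ p) = 2/3 → 0 = 1/3
(q ↔ p) ∨ ((q → p) → (p ∨ p)) = 2/3 ∨ 1/3 = 2/3
~((q ∨ p) → (p → q)) ∨ ((q ↔ p) ∨ ((q → p) → (p ∨ p))) = 0 ∨ 2/3 = 2/3
No assignment yields a value below 2/3, so this is the minimum.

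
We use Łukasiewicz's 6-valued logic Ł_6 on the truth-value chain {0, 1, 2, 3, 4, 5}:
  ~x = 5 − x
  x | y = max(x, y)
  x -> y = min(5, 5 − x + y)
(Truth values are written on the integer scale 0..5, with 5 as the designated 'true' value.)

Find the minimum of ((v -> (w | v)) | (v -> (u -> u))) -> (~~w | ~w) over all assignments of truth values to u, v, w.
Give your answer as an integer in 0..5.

Take u = 0, v = 0, w = 2:
w | v = 2 | 0 = 2
v -> (w | v) = 0 -> 2 = 5
u -> u = 0 -> 0 = 5
v -> (u -> u) = 0 -> 5 = 5
(v -> (w | v)) | (v -> (u -> u)) = 5 | 5 = 5
~w = ~2 = 3
~~w = ~3 = 2
~w = ~2 = 3
~~w | ~w = 2 | 3 = 3
((v -> (w | v)) | (v -> (u -> u))) -> (~~w | ~w) = 5 -> 3 = 3
No assignment yields a value below 3, so this is the minimum.

3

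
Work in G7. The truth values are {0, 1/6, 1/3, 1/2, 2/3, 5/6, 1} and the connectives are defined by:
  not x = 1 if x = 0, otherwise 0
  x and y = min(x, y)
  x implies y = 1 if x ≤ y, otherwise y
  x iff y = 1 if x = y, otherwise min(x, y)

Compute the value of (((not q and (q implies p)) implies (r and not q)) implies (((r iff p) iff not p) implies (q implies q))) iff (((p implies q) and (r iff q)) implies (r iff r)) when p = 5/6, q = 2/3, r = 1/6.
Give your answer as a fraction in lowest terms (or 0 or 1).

not q = not 2/3 = 0
q implies p = 2/3 implies 5/6 = 1
not q and (q implies p) = 0 and 1 = 0
not q = not 2/3 = 0
r and not q = 1/6 and 0 = 0
(not q and (q implies p)) implies (r and not q) = 0 implies 0 = 1
r iff p = 1/6 iff 5/6 = 1/6
not p = not 5/6 = 0
(r iff p) iff not p = 1/6 iff 0 = 0
q implies q = 2/3 implies 2/3 = 1
((r iff p) iff not p) implies (q implies q) = 0 implies 1 = 1
((not q and (q implies p)) implies (r and not q)) implies (((r iff p) iff not p) implies (q implies q)) = 1 implies 1 = 1
p implies q = 5/6 implies 2/3 = 2/3
r iff q = 1/6 iff 2/3 = 1/6
(p implies q) and (r iff q) = 2/3 and 1/6 = 1/6
r iff r = 1/6 iff 1/6 = 1
((p implies q) and (r iff q)) implies (r iff r) = 1/6 implies 1 = 1
(((not q and (q implies p)) implies (r and not q)) implies (((r iff p) iff not p) implies (q implies q))) iff (((p implies q) and (r iff q)) implies (r iff r)) = 1 iff 1 = 1

1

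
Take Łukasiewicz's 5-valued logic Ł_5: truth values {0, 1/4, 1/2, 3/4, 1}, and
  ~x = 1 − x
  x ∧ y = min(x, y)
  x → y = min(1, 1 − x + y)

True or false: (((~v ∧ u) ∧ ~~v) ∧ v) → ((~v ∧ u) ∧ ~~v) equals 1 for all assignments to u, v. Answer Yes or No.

At u = 1, v = 1/4, for instance:
~v = ~1/4 = 3/4
~v ∧ u = 3/4 ∧ 1 = 3/4
~v = ~1/4 = 3/4
~~v = ~3/4 = 1/4
(~v ∧ u) ∧ ~~v = 3/4 ∧ 1/4 = 1/4
((~v ∧ u) ∧ ~~v) ∧ v = 1/4 ∧ 1/4 = 1/4
(((~v ∧ u) ∧ ~~v) ∧ v) → ((~v ∧ u) ∧ ~~v) = 1/4 → 1/4 = 1
and checking the remaining 24 assignments likewise gives ≥ 1 in every case.

Yes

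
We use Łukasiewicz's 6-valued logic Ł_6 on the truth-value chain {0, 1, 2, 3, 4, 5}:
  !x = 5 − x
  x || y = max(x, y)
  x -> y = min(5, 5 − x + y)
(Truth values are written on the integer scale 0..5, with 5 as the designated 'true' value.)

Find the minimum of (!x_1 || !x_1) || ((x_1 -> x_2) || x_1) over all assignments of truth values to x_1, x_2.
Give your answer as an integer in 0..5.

Take x_1 = 2, x_2 = 0:
!x_1 = !2 = 3
!x_1 = !2 = 3
!x_1 || !x_1 = 3 || 3 = 3
x_1 -> x_2 = 2 -> 0 = 3
(x_1 -> x_2) || x_1 = 3 || 2 = 3
(!x_1 || !x_1) || ((x_1 -> x_2) || x_1) = 3 || 3 = 3
No assignment yields a value below 3, so this is the minimum.

3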